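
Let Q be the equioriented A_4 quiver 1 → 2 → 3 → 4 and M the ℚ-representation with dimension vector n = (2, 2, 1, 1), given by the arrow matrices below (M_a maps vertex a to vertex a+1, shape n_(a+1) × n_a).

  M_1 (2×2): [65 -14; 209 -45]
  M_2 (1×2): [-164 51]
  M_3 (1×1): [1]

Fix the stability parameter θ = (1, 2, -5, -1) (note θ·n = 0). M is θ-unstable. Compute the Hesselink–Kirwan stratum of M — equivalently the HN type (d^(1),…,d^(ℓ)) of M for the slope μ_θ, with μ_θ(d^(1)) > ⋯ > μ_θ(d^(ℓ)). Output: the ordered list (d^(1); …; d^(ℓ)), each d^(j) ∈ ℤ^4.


Via rank(M_{q-1}∘⋯∘M_p): M ≅ I[1,2], I[1,4].
μ_θ-semistable layers: μ^(1)=2; μ^(2)=1; μ^(3)=-3/4

((0, 1, 0, 0); (1, 0, 0, 0); (1, 1, 1, 1))


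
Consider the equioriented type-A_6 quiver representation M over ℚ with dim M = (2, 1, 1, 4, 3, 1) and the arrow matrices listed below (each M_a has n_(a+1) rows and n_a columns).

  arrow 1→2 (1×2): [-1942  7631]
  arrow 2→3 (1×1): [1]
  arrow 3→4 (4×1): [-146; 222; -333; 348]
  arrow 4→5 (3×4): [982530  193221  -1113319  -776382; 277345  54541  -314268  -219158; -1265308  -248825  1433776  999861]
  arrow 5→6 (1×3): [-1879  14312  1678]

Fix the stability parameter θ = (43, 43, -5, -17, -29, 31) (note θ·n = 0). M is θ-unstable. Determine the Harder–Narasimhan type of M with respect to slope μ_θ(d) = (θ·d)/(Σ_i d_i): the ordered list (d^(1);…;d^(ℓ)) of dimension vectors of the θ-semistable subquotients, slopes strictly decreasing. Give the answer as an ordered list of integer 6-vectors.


Interval decomposition of M: I[1,1], I[1,6], I[4,4], I[4,5]^2.
HN type (ℓ=5): μ^(1)=43; μ^(2)=31; μ^(3)=7; μ^(4)=-17; μ^(5)=-23

((1, 0, 0, 0, 0, 0); (0, 0, 0, 0, 0, 1); (1, 1, 1, 1, 1, 0); (0, 0, 0, 1, 0, 0); (0, 0, 0, 2, 2, 0))


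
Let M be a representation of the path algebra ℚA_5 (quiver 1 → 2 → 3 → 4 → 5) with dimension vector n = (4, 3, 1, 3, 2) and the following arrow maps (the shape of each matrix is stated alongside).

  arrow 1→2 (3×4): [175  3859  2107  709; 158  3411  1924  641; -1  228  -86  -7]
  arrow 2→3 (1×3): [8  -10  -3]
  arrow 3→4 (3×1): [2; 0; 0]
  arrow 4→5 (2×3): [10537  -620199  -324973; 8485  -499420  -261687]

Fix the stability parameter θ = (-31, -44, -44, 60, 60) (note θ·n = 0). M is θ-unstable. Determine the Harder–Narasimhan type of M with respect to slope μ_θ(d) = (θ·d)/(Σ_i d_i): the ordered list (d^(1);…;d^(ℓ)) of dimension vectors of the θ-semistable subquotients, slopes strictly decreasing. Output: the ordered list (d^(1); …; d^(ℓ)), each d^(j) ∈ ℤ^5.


Interval decomposition of M: I[1,1], I[1,2]^2, I[1,5], I[4,4], I[4,5].
HN type (ℓ=4): μ^(1)=60; μ^(2)=-31; μ^(3)=-75/2; μ^(4)=-119/3

((0, 0, 0, 3, 2); (1, 0, 0, 0, 0); (2, 2, 0, 0, 0); (1, 1, 1, 0, 0))


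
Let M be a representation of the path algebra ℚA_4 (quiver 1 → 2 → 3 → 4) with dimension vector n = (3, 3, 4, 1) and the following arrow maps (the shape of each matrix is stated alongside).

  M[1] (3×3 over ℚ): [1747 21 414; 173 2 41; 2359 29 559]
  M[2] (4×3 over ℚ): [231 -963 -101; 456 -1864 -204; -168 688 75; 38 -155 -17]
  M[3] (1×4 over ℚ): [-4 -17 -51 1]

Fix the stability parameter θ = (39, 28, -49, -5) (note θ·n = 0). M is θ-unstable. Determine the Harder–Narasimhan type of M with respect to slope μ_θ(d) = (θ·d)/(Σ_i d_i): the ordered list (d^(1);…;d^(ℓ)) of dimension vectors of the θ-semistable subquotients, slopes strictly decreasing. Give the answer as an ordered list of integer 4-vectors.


Interval decomposition of M: I[1,3]^2, I[1,4], I[3,3].
HN type (ℓ=3): μ^(1)=6; μ^(2)=13/4; μ^(3)=-49

((2, 2, 2, 0); (1, 1, 1, 1); (0, 0, 1, 0))


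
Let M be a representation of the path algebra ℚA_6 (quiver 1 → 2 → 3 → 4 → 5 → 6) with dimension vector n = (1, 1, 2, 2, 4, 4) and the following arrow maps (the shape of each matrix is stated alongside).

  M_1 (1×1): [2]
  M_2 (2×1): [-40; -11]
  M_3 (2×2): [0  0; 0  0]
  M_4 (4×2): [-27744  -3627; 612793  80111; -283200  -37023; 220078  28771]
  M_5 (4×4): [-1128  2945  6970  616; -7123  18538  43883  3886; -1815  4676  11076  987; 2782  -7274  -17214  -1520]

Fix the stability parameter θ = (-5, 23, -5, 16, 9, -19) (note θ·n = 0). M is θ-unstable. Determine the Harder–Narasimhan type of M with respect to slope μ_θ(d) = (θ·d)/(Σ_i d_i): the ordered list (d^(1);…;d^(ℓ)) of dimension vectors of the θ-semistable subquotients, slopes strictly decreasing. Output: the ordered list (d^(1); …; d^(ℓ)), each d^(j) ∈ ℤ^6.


Interval decomposition of M: I[1,3], I[3,3], I[4,6]^2, I[5,5], I[5,6], I[6,6].
HN type (ℓ=4): μ^(1)=9; μ^(2)=2; μ^(3)=-5; μ^(4)=-19

((0, 1, 1, 0, 1, 0); (0, 0, 0, 2, 2, 2); (1, 0, 1, 0, 1, 1); (0, 0, 0, 0, 0, 1))


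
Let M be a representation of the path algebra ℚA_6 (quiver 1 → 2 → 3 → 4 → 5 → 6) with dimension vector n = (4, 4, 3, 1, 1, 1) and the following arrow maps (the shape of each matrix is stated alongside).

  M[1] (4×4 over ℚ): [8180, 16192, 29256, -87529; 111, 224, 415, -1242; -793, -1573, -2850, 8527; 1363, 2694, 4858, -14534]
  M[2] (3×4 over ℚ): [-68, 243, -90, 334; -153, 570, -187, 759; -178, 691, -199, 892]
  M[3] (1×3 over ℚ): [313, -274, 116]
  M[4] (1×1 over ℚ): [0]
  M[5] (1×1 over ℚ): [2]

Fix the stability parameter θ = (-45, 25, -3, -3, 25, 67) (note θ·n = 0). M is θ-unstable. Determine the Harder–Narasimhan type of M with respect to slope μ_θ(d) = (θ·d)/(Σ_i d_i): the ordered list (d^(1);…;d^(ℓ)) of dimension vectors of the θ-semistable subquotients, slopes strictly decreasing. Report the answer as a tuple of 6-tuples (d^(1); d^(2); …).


Via rank(M_{q-1}∘⋯∘M_p): M ≅ I[1,2], I[1,3]^2, I[1,4], I[5,6].
μ_θ-semistable layers: μ^(1)=67; μ^(2)=25; μ^(3)=11; μ^(4)=19/3; μ^(5)=-45

((0, 0, 0, 0, 0, 1); (0, 1, 0, 0, 1, 0); (0, 2, 2, 0, 0, 0); (0, 1, 1, 1, 0, 0); (4, 0, 0, 0, 0, 0))


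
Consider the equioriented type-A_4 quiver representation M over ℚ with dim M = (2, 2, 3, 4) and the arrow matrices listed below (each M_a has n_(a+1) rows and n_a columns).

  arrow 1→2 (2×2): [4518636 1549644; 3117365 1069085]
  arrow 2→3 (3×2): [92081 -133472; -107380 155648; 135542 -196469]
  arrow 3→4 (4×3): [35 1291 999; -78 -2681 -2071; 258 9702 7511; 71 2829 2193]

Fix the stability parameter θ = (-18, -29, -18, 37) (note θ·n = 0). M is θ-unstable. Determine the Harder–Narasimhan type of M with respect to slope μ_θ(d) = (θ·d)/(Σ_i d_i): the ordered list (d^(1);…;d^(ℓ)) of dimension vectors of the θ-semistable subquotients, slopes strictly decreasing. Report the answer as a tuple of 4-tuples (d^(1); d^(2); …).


Barcode: M ≅ I[1,1], I[1,4], I[2,4], I[3,4], I[4,4]. HN layers by μ_θ (4 steps, strictly decreasing):
  μ^(1)=37; μ^(2)=-18; μ^(3)=-47/2; μ^(4)=-29

((0, 0, 0, 4); (1, 0, 3, 0); (1, 1, 0, 0); (0, 1, 0, 0))


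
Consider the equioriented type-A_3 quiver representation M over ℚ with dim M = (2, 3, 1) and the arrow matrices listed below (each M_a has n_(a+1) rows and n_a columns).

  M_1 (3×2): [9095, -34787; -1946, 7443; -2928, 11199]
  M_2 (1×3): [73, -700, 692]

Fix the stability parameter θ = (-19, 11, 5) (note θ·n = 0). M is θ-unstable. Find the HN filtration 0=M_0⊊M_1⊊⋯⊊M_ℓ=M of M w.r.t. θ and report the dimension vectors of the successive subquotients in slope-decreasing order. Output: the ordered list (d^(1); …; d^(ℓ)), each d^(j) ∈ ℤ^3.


Via rank(M_{q-1}∘⋯∘M_p): M ≅ I[1,2], I[1,3], I[2,2].
μ_θ-semistable layers: μ^(1)=11; μ^(2)=8; μ^(3)=-19

((0, 2, 0); (0, 1, 1); (2, 0, 0))


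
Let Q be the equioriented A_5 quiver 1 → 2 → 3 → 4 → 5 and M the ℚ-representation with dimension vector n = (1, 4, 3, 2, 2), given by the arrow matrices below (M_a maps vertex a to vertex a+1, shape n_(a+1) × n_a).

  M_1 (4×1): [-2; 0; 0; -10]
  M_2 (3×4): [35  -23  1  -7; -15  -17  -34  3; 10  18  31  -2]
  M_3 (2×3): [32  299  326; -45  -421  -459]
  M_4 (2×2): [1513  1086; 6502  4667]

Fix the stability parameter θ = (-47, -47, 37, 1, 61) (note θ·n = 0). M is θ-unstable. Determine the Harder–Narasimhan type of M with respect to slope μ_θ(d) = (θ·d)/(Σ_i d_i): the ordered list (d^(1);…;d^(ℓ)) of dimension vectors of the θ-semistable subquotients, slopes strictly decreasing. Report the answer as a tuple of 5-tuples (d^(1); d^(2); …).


Interval decomposition of M: I[1,2], I[2,2], I[2,3], I[2,5], I[3,5].
HN type (ℓ=4): μ^(1)=61; μ^(2)=37; μ^(3)=19; μ^(4)=-47

((0, 0, 0, 0, 2); (0, 0, 1, 0, 0); (0, 0, 2, 2, 0); (1, 4, 0, 0, 0))


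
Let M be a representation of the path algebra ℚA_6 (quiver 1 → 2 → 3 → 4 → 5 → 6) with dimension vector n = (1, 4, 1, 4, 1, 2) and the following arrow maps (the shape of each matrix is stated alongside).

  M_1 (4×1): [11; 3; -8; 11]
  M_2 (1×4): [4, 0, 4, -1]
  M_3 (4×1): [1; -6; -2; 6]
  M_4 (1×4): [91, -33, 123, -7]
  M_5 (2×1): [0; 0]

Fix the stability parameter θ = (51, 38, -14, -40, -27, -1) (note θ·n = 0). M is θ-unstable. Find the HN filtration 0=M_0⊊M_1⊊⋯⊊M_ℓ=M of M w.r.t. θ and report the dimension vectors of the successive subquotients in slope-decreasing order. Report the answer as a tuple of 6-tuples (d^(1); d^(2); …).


Interval decomposition of M: I[1,5], I[2,2]^3, I[4,4]^3, I[6,6]^2.
HN type (ℓ=4): μ^(1)=38; μ^(2)=8/5; μ^(3)=-1; μ^(4)=-40

((0, 3, 0, 0, 0, 0); (1, 1, 1, 1, 1, 0); (0, 0, 0, 0, 0, 2); (0, 0, 0, 3, 0, 0))


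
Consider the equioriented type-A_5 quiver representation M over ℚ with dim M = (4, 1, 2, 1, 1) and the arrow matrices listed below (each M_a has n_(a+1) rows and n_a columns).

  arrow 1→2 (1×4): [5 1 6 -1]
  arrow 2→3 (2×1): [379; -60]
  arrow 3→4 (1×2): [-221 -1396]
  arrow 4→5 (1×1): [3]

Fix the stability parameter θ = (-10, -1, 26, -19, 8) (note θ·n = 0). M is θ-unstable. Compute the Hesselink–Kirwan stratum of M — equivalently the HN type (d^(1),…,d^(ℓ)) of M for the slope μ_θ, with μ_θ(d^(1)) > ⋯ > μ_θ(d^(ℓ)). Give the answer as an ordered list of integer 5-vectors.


Via rank(M_{q-1}∘⋯∘M_p): M ≅ I[1,1]^3, I[1,5], I[3,3].
μ_θ-semistable layers: μ^(1)=26; μ^(2)=8; μ^(3)=7/2; μ^(4)=-1; μ^(5)=-10

((0, 0, 1, 0, 0); (0, 0, 0, 0, 1); (0, 0, 1, 1, 0); (0, 1, 0, 0, 0); (4, 0, 0, 0, 0))


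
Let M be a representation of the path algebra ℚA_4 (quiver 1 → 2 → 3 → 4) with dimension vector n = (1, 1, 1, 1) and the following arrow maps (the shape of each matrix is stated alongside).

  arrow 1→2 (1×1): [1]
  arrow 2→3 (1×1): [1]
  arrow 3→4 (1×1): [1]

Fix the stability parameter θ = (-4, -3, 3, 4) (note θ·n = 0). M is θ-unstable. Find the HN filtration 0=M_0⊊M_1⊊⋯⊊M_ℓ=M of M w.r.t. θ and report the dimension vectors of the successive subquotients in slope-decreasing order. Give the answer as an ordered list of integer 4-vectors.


Interval decomposition of M: I[1,4].
HN type (ℓ=4): μ^(1)=4; μ^(2)=3; μ^(3)=-3; μ^(4)=-4

((0, 0, 0, 1); (0, 0, 1, 0); (0, 1, 0, 0); (1, 0, 0, 0))


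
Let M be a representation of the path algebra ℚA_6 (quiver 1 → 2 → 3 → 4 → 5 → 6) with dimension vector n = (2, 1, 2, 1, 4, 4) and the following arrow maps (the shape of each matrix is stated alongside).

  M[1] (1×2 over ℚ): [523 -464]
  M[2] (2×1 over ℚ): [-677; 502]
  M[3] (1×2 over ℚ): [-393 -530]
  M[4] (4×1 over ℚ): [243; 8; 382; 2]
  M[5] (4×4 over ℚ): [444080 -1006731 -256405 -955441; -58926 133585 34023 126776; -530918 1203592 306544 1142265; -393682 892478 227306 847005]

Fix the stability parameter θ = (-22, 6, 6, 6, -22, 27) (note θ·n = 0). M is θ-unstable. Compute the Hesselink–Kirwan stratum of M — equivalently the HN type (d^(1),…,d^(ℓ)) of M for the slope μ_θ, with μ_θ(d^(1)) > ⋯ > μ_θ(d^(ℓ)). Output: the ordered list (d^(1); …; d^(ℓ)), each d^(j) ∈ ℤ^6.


Interval decomposition of M: I[1,1], I[1,5], I[3,3], I[5,5], I[5,6]^2, I[6,6]^2.
HN type (ℓ=4): μ^(1)=27; μ^(2)=6; μ^(3)=-1; μ^(4)=-22

((0, 0, 0, 0, 0, 4); (0, 0, 1, 0, 0, 0); (0, 1, 1, 1, 1, 0); (2, 0, 0, 0, 3, 0))


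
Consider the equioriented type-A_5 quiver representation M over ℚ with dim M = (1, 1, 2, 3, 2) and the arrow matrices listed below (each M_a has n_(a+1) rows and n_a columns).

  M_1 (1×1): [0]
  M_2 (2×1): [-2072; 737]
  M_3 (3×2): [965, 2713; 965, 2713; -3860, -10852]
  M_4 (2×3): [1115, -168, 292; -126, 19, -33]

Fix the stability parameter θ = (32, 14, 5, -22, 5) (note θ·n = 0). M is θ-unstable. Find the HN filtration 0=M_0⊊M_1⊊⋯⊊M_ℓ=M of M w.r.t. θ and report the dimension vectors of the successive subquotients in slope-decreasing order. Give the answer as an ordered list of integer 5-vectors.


Barcode: M ≅ I[1,1], I[2,5], I[3,3], I[4,4], I[4,5]. HN layers by μ_θ (4 steps, strictly decreasing):
  μ^(1)=32; μ^(2)=5; μ^(3)=-1; μ^(4)=-22

((1, 0, 0, 0, 0); (0, 0, 1, 0, 2); (0, 1, 1, 1, 0); (0, 0, 0, 2, 0))


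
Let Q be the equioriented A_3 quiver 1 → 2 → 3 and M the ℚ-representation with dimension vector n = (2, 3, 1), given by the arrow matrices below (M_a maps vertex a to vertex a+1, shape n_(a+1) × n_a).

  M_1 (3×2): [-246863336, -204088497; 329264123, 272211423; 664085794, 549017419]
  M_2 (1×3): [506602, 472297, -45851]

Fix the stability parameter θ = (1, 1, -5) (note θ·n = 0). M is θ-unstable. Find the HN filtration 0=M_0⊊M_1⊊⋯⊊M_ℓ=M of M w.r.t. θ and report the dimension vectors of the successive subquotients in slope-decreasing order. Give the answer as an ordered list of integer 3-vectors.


Barcode: M ≅ I[1,2], I[1,3], I[2,2]. HN layers by μ_θ (2 steps, strictly decreasing):
  μ^(1)=1; μ^(2)=-1

((1, 2, 0); (1, 1, 1))


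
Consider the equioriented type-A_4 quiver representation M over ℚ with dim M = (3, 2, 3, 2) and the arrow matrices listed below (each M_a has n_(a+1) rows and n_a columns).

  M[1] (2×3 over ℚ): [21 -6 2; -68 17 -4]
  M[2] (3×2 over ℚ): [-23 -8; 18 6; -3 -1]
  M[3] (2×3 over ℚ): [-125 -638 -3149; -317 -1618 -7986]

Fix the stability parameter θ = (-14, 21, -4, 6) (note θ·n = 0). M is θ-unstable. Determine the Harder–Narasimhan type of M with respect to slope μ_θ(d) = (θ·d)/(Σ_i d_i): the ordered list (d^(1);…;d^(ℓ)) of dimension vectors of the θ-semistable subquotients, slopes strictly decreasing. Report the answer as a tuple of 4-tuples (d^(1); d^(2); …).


Via rank(M_{q-1}∘⋯∘M_p): M ≅ I[1,1], I[1,4]^2, I[3,3].
μ_θ-semistable layers: μ^(1)=23/3; μ^(2)=-4; μ^(3)=-14

((0, 2, 2, 2); (0, 0, 1, 0); (3, 0, 0, 0))


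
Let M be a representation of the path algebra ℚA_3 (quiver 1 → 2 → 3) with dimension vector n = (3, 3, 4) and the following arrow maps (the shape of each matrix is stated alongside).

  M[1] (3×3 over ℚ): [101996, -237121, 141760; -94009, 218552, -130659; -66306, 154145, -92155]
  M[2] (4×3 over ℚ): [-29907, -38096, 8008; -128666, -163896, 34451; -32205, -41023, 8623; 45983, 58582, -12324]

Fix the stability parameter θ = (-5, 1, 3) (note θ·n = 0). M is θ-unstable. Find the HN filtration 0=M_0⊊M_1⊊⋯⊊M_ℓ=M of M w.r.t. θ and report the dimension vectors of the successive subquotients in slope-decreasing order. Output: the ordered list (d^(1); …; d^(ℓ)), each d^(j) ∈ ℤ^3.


Via rank(M_{q-1}∘⋯∘M_p): M ≅ I[1,3]^3, I[3,3].
μ_θ-semistable layers: μ^(1)=3; μ^(2)=1; μ^(3)=-5

((0, 0, 4); (0, 3, 0); (3, 0, 0))


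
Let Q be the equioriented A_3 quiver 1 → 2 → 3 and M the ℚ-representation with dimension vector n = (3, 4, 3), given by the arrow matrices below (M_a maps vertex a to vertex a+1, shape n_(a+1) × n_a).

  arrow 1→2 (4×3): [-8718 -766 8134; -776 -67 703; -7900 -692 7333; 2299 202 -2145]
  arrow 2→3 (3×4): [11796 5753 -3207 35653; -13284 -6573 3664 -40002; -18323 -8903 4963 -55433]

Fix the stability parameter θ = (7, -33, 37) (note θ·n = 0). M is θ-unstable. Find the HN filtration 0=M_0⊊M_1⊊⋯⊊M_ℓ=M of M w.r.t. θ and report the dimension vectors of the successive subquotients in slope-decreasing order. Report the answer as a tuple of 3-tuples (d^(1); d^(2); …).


Barcode: M ≅ I[1,2], I[1,3]^2, I[2,3]. HN layers by μ_θ (3 steps, strictly decreasing):
  μ^(1)=37; μ^(2)=-13; μ^(3)=-33

((0, 0, 3); (3, 3, 0); (0, 1, 0))


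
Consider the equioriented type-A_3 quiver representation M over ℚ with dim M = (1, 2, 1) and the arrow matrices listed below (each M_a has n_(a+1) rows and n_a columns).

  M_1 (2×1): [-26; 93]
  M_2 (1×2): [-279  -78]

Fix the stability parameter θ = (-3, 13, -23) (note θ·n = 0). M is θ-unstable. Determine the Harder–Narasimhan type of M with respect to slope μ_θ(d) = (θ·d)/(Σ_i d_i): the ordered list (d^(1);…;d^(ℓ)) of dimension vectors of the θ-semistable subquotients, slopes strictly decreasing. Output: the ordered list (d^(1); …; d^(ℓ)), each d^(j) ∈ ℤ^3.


Barcode: M ≅ I[1,2], I[2,3]. HN layers by μ_θ (3 steps, strictly decreasing):
  μ^(1)=13; μ^(2)=-3; μ^(3)=-5

((0, 1, 0); (1, 0, 0); (0, 1, 1))


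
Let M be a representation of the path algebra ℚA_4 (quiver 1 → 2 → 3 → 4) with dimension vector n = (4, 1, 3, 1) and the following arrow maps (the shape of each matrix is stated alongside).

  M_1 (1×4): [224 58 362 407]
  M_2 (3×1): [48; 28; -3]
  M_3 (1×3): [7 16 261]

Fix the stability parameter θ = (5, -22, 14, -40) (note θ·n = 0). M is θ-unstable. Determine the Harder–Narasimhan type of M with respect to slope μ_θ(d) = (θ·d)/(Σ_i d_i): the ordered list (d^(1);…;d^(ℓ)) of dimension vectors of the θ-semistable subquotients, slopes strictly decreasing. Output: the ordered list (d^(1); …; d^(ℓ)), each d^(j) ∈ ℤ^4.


Via rank(M_{q-1}∘⋯∘M_p): M ≅ I[1,1]^3, I[1,4], I[3,3]^2.
μ_θ-semistable layers: μ^(1)=14; μ^(2)=5; μ^(3)=-43/4

((0, 0, 2, 0); (3, 0, 0, 0); (1, 1, 1, 1))


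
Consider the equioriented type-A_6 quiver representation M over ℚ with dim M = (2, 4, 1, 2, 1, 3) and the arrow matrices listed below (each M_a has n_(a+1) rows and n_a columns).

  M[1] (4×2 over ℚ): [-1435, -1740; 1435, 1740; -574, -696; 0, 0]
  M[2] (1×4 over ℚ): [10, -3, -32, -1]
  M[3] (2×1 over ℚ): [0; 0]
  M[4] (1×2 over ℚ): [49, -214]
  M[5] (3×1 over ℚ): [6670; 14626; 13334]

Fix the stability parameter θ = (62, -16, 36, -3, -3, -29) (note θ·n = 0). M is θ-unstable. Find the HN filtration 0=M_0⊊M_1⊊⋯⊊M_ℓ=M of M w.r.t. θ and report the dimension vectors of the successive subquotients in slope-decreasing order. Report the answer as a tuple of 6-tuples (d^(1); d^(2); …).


Interval decomposition of M: I[1,1], I[1,3], I[2,2]^3, I[4,4], I[4,6], I[6,6]^2.
HN type (ℓ=7): μ^(1)=62; μ^(2)=36; μ^(3)=23; μ^(4)=-3; μ^(5)=-35/3; μ^(6)=-16; μ^(7)=-29

((1, 0, 0, 0, 0, 0); (0, 0, 1, 0, 0, 0); (1, 1, 0, 0, 0, 0); (0, 0, 0, 1, 0, 0); (0, 0, 0, 1, 1, 1); (0, 3, 0, 0, 0, 0); (0, 0, 0, 0, 0, 2))


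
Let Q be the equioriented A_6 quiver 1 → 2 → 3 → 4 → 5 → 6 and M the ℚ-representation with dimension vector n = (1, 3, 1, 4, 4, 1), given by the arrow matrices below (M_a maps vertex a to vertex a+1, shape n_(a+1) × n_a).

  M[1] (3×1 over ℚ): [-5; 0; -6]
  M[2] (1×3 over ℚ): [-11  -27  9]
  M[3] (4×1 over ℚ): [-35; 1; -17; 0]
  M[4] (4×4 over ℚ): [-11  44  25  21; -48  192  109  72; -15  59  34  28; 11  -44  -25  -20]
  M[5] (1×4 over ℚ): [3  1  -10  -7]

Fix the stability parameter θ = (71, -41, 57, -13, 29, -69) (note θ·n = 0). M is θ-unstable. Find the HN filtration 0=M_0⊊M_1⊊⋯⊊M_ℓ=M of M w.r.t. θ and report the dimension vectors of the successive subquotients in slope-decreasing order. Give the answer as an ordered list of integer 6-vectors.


Via rank(M_{q-1}∘⋯∘M_p): M ≅ I[1,6], I[2,2]^2, I[4,5]^3.
μ_θ-semistable layers: μ^(1)=29; μ^(2)=17/3; μ^(3)=-13; μ^(4)=-41

((0, 0, 0, 0, 3, 0); (1, 1, 1, 1, 1, 1); (0, 0, 0, 3, 0, 0); (0, 2, 0, 0, 0, 0))


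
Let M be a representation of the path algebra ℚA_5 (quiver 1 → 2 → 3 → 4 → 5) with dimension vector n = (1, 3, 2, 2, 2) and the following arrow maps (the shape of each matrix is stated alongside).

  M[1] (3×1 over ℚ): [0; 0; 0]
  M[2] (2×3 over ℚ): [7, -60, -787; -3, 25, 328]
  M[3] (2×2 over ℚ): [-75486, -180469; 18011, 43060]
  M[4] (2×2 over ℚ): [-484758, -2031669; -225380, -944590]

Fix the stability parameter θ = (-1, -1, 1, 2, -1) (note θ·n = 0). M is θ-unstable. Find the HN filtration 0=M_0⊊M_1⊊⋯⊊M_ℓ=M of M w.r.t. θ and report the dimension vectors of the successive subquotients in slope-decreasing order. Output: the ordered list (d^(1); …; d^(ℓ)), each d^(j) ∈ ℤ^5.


Interval decomposition of M: I[1,1], I[2,2], I[2,4], I[2,5], I[5,5].
HN type (ℓ=4): μ^(1)=2; μ^(2)=1; μ^(3)=2/3; μ^(4)=-1

((0, 0, 0, 1, 0); (0, 0, 1, 0, 0); (0, 0, 1, 1, 1); (1, 3, 0, 0, 1))


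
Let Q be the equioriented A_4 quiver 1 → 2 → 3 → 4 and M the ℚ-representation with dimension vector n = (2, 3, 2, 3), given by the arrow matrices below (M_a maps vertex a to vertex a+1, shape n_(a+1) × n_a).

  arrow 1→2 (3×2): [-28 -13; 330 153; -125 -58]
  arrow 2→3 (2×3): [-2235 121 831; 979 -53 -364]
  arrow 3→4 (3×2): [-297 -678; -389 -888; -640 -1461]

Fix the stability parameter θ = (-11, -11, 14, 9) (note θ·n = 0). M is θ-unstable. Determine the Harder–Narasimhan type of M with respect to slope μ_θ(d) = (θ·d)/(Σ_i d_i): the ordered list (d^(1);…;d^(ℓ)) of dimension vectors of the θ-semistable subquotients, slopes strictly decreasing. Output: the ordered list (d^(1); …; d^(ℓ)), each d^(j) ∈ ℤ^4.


Interval decomposition of M: I[1,2], I[1,4], I[2,4], I[4,4].
HN type (ℓ=3): μ^(1)=23/2; μ^(2)=9; μ^(3)=-11

((0, 0, 2, 2); (0, 0, 0, 1); (2, 3, 0, 0))


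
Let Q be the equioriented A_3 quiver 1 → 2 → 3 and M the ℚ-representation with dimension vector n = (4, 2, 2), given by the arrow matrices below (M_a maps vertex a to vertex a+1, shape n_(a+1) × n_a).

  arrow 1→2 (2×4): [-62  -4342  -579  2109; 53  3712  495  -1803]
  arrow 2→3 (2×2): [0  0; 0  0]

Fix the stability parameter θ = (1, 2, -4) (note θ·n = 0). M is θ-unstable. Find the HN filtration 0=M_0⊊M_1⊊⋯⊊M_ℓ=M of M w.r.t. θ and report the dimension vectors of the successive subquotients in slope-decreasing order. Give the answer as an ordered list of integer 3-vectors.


Interval decomposition of M: I[1,1]^2, I[1,2]^2, I[3,3]^2.
HN type (ℓ=3): μ^(1)=2; μ^(2)=1; μ^(3)=-4

((0, 2, 0); (4, 0, 0); (0, 0, 2))


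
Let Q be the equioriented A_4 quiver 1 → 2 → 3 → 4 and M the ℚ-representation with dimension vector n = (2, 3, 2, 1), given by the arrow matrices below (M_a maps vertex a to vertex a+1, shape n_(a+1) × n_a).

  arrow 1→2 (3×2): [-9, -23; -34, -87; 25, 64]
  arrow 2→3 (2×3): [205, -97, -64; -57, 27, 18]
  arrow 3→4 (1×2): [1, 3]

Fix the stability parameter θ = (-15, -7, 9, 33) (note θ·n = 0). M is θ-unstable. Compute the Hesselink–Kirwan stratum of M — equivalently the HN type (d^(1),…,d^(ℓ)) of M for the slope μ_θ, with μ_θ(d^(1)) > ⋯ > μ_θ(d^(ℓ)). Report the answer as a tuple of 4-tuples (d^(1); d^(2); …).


Barcode: M ≅ I[1,3], I[1,4], I[2,2]. HN layers by μ_θ (4 steps, strictly decreasing):
  μ^(1)=33; μ^(2)=9; μ^(3)=-7; μ^(4)=-15

((0, 0, 0, 1); (0, 0, 2, 0); (0, 3, 0, 0); (2, 0, 0, 0))


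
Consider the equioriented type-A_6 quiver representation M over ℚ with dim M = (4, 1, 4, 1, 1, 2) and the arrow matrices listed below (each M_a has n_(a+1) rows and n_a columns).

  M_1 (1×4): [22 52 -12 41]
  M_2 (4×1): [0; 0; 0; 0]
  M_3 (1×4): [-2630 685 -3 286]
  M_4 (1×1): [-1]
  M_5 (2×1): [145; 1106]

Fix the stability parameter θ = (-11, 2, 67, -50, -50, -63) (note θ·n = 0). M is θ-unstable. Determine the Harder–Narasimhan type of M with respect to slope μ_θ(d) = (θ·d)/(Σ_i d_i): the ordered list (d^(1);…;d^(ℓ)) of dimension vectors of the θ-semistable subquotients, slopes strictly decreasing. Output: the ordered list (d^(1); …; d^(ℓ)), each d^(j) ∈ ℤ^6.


Via rank(M_{q-1}∘⋯∘M_p): M ≅ I[1,1]^3, I[1,2], I[3,3]^3, I[3,6], I[6,6].
μ_θ-semistable layers: μ^(1)=67; μ^(2)=2; μ^(3)=-11; μ^(4)=-24; μ^(5)=-63

((0, 0, 3, 0, 0, 0); (0, 1, 0, 0, 0, 0); (4, 0, 0, 0, 0, 0); (0, 0, 1, 1, 1, 1); (0, 0, 0, 0, 0, 1))


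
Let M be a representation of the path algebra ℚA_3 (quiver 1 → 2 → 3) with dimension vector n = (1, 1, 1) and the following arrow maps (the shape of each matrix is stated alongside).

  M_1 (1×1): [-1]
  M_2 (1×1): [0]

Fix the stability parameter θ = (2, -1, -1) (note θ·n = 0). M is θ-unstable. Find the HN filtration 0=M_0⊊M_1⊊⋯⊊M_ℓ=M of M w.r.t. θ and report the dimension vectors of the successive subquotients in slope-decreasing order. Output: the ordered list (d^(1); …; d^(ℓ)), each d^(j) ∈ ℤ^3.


Via rank(M_{q-1}∘⋯∘M_p): M ≅ I[1,2], I[3,3].
μ_θ-semistable layers: μ^(1)=1/2; μ^(2)=-1

((1, 1, 0); (0, 0, 1))


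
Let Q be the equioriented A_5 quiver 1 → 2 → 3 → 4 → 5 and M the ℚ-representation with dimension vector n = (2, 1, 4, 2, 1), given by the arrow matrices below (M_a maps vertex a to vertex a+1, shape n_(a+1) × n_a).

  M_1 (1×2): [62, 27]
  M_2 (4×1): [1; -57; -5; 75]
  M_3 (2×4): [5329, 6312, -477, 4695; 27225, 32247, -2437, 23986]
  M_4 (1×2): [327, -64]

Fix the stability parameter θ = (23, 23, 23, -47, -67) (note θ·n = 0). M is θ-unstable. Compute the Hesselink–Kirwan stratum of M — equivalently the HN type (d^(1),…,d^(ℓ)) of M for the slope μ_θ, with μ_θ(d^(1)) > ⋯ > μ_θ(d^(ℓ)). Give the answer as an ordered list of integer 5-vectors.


Interval decomposition of M: I[1,1], I[1,5], I[3,3]^2, I[3,4].
HN type (ℓ=3): μ^(1)=23; μ^(2)=-9; μ^(3)=-12

((1, 0, 2, 0, 0); (1, 1, 1, 1, 1); (0, 0, 1, 1, 0))


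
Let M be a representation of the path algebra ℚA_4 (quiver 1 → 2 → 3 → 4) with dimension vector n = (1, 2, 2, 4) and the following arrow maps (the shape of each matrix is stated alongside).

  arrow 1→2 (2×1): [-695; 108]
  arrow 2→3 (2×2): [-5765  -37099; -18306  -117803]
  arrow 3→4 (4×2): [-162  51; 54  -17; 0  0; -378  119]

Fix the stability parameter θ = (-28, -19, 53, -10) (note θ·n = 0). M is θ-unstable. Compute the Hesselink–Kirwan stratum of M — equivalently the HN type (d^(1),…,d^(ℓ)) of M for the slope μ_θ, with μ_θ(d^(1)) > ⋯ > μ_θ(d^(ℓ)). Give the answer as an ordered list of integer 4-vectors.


Interval decomposition of M: I[1,3], I[2,4], I[4,4]^3.
HN type (ℓ=5): μ^(1)=53; μ^(2)=43/2; μ^(3)=-10; μ^(4)=-19; μ^(5)=-28

((0, 0, 1, 0); (0, 0, 1, 1); (0, 0, 0, 3); (0, 2, 0, 0); (1, 0, 0, 0))


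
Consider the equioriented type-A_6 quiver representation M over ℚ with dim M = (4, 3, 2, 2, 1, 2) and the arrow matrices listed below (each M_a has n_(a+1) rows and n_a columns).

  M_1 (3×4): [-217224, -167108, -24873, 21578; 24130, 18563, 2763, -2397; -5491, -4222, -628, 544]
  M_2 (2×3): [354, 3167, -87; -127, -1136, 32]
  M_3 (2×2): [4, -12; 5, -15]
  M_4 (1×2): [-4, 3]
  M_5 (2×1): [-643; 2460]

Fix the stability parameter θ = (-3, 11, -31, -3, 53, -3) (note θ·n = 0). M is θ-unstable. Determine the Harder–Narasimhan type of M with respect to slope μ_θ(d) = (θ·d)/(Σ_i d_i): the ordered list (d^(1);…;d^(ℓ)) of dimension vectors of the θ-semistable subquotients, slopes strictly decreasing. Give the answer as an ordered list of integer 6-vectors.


Via rank(M_{q-1}∘⋯∘M_p): M ≅ I[1,1], I[1,2], I[1,3], I[1,6], I[4,4], I[6,6].
μ_θ-semistable layers: μ^(1)=25; μ^(2)=11; μ^(3)=-3; μ^(4)=-23/3

((0, 0, 0, 0, 1, 1); (0, 1, 0, 0, 0, 0); (2, 0, 0, 2, 0, 1); (2, 2, 2, 0, 0, 0))


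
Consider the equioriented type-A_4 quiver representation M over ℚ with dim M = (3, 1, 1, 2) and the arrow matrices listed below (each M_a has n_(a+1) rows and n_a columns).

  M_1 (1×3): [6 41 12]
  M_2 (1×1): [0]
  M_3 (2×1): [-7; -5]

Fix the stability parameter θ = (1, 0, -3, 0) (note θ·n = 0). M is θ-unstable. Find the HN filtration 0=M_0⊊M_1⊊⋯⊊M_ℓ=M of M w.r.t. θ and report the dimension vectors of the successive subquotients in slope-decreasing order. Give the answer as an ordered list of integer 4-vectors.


Via rank(M_{q-1}∘⋯∘M_p): M ≅ I[1,1]^2, I[1,2], I[3,4], I[4,4].
μ_θ-semistable layers: μ^(1)=1; μ^(2)=1/2; μ^(3)=0; μ^(4)=-3

((2, 0, 0, 0); (1, 1, 0, 0); (0, 0, 0, 2); (0, 0, 1, 0))


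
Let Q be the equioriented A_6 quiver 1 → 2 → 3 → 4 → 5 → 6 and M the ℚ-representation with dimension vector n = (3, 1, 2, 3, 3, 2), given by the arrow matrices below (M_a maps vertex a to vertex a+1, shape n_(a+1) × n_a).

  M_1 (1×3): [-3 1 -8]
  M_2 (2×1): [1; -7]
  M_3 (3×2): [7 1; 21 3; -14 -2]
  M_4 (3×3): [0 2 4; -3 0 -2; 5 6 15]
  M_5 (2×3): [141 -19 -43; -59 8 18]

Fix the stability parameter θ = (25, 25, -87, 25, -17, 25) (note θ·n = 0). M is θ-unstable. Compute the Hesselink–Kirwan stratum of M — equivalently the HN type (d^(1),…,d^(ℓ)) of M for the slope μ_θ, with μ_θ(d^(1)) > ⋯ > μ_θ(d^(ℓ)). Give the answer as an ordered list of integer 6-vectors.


Via rank(M_{q-1}∘⋯∘M_p): M ≅ I[1,1]^2, I[1,3], I[3,5], I[4,6]^2.
μ_θ-semistable layers: μ^(1)=25; μ^(2)=4; μ^(3)=-37/3; μ^(4)=-87

((2, 0, 0, 0, 0, 2); (0, 0, 0, 3, 3, 0); (1, 1, 1, 0, 0, 0); (0, 0, 1, 0, 0, 0))


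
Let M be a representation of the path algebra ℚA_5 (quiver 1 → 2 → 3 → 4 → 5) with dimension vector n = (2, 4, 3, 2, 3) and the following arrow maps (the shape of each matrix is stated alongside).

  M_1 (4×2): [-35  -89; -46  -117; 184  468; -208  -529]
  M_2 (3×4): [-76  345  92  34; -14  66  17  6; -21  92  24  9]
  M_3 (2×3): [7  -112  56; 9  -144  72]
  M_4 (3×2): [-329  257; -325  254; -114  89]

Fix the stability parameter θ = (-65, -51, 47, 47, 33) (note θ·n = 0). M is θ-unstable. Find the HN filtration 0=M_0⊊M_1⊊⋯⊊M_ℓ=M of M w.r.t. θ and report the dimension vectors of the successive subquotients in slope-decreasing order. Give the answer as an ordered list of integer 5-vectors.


Interval decomposition of M: I[1,3], I[1,5], I[2,2], I[2,3], I[4,5], I[5,5].
HN type (ℓ=6): μ^(1)=47; μ^(2)=127/3; μ^(3)=40; μ^(4)=33; μ^(5)=-51; μ^(6)=-65

((0, 0, 2, 0, 0); (0, 0, 1, 1, 1); (0, 0, 0, 1, 1); (0, 0, 0, 0, 1); (0, 4, 0, 0, 0); (2, 0, 0, 0, 0))


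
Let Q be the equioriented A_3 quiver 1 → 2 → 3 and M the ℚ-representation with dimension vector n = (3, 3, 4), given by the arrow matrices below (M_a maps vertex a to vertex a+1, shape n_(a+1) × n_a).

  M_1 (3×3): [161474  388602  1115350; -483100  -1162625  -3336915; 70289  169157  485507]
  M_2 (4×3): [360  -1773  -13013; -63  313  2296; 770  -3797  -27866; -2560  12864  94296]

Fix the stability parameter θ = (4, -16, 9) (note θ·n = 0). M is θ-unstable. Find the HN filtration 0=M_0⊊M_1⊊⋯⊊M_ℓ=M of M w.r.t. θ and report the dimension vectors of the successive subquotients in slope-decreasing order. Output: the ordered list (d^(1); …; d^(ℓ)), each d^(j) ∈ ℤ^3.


Via rank(M_{q-1}∘⋯∘M_p): M ≅ I[1,1], I[1,3]^2, I[2,3], I[3,3].
μ_θ-semistable layers: μ^(1)=9; μ^(2)=4; μ^(3)=-6; μ^(4)=-16

((0, 0, 4); (1, 0, 0); (2, 2, 0); (0, 1, 0))


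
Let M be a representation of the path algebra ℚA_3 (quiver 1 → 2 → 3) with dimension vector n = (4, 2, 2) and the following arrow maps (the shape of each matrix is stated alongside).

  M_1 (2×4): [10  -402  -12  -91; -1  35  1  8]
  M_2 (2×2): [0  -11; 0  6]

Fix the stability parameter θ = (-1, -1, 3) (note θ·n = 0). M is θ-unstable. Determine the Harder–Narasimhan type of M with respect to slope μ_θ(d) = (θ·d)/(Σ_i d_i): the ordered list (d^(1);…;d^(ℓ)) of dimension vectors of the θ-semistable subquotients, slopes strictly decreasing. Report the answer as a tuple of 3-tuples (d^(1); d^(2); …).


Barcode: M ≅ I[1,1]^2, I[1,2], I[1,3], I[3,3]. HN layers by μ_θ (2 steps, strictly decreasing):
  μ^(1)=3; μ^(2)=-1

((0, 0, 2); (4, 2, 0))


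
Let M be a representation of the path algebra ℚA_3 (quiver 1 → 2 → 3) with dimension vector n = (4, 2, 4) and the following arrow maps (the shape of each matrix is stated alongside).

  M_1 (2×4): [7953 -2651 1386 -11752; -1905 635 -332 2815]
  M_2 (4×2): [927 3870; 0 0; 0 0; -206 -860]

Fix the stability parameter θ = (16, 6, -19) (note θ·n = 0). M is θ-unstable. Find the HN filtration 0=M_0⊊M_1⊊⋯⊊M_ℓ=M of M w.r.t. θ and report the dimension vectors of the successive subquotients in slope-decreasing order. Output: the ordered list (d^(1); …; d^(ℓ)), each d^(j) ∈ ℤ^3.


Interval decomposition of M: I[1,1]^2, I[1,2], I[1,3], I[3,3]^3.
HN type (ℓ=4): μ^(1)=16; μ^(2)=11; μ^(3)=1; μ^(4)=-19

((2, 0, 0); (1, 1, 0); (1, 1, 1); (0, 0, 3))


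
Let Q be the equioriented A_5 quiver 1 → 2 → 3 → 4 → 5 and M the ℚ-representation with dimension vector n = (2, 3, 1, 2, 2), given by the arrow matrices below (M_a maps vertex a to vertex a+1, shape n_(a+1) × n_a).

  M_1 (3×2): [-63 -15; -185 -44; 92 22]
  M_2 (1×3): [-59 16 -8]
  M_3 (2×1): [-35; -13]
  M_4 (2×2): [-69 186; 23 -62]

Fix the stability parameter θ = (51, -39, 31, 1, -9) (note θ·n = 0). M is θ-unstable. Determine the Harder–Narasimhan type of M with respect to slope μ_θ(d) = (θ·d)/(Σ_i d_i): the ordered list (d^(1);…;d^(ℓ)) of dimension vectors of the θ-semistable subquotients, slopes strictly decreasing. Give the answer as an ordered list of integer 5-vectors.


Barcode: M ≅ I[1,2], I[1,5], I[2,2], I[4,4], I[5,5]. HN layers by μ_θ (5 steps, strictly decreasing):
  μ^(1)=23/3; μ^(2)=6; μ^(3)=1; μ^(4)=-9; μ^(5)=-39

((0, 0, 1, 1, 1); (2, 2, 0, 0, 0); (0, 0, 0, 1, 0); (0, 0, 0, 0, 1); (0, 1, 0, 0, 0))


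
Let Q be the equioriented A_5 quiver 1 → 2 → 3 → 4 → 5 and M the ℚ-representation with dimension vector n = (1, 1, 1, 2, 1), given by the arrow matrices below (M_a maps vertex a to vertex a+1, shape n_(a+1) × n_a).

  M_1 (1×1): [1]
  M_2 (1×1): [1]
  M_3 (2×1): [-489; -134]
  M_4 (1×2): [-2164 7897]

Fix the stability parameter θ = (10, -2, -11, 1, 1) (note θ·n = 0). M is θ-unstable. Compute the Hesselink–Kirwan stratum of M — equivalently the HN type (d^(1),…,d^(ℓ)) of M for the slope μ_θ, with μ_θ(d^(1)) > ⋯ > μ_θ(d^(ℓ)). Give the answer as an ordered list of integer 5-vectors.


Barcode: M ≅ I[1,5], I[4,4]. HN layers by μ_θ (2 steps, strictly decreasing):
  μ^(1)=1; μ^(2)=-1

((0, 0, 0, 2, 1); (1, 1, 1, 0, 0))


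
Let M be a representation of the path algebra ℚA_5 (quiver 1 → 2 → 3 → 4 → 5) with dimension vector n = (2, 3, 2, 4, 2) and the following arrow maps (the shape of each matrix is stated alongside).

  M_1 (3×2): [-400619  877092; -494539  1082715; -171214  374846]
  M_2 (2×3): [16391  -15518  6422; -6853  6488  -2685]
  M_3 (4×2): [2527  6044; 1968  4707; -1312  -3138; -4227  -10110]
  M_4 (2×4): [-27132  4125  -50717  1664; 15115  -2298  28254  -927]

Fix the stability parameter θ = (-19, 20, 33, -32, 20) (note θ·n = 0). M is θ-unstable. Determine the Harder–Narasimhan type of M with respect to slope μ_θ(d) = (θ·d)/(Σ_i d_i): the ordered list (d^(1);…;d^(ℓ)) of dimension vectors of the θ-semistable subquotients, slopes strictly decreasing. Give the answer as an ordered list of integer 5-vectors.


Barcode: M ≅ I[1,2], I[1,5], I[2,5], I[4,4]^2. HN layers by μ_θ (4 steps, strictly decreasing):
  μ^(1)=20; μ^(2)=7; μ^(3)=-19; μ^(4)=-32

((0, 1, 0, 0, 2); (0, 2, 2, 2, 0); (2, 0, 0, 0, 0); (0, 0, 0, 2, 0))


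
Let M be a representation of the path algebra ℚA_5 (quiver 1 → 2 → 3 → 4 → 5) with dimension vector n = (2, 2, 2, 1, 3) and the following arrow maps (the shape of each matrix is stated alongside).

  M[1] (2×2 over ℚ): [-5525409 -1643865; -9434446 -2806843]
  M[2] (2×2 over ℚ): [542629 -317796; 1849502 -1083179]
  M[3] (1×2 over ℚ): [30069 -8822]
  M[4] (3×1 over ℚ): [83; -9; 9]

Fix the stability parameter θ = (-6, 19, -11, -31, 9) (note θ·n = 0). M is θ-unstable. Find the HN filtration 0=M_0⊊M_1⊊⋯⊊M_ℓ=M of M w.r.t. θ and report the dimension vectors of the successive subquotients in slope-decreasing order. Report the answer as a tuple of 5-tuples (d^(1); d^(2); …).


Via rank(M_{q-1}∘⋯∘M_p): M ≅ I[1,3], I[1,5], I[5,5]^2.
μ_θ-semistable layers: μ^(1)=9; μ^(2)=4; μ^(3)=-6; μ^(4)=-29/4

((0, 0, 0, 0, 3); (0, 1, 1, 0, 0); (1, 0, 0, 0, 0); (1, 1, 1, 1, 0))


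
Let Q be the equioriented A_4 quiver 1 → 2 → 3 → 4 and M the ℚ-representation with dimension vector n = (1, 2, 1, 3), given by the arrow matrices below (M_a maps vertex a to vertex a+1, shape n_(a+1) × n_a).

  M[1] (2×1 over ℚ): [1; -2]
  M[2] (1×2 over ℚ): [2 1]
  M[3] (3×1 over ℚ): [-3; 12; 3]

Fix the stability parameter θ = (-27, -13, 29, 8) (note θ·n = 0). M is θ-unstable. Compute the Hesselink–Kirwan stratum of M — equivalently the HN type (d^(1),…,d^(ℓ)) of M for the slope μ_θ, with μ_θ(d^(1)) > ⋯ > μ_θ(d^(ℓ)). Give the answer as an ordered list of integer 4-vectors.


Via rank(M_{q-1}∘⋯∘M_p): M ≅ I[1,2], I[2,4], I[4,4]^2.
μ_θ-semistable layers: μ^(1)=37/2; μ^(2)=8; μ^(3)=-13; μ^(4)=-27

((0, 0, 1, 1); (0, 0, 0, 2); (0, 2, 0, 0); (1, 0, 0, 0))


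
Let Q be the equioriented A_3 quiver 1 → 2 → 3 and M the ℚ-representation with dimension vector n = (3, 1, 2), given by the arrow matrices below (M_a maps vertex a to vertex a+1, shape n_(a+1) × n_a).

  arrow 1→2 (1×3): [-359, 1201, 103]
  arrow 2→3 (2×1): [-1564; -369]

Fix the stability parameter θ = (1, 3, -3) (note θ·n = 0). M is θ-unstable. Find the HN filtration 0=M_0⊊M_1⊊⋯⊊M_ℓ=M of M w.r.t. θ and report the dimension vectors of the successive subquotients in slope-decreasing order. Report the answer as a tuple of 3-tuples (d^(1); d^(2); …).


Via rank(M_{q-1}∘⋯∘M_p): M ≅ I[1,1]^2, I[1,3], I[3,3].
μ_θ-semistable layers: μ^(1)=1; μ^(2)=1/3; μ^(3)=-3

((2, 0, 0); (1, 1, 1); (0, 0, 1))


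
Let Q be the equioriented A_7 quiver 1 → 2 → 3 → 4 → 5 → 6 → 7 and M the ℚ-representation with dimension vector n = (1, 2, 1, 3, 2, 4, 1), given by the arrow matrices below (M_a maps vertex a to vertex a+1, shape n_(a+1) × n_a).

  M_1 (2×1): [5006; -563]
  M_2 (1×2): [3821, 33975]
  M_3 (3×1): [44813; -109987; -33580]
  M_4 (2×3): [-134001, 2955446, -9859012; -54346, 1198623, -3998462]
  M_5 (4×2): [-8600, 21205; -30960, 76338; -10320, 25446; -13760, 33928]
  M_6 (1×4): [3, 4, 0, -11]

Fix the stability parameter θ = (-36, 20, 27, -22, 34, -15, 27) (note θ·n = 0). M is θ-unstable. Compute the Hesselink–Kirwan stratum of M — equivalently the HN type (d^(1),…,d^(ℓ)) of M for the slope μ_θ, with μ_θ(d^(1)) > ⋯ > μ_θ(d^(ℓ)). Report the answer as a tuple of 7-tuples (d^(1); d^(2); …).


Via rank(M_{q-1}∘⋯∘M_p): M ≅ I[1,7], I[2,2], I[4,4], I[4,5], I[6,6]^3.
μ_θ-semistable layers: μ^(1)=34; μ^(2)=27; μ^(3)=20; μ^(4)=19/2; μ^(5)=25/3; μ^(6)=-15; μ^(7)=-22; μ^(8)=-36

((0, 0, 0, 0, 1, 0, 0); (0, 0, 0, 0, 0, 0, 1); (0, 1, 0, 0, 0, 0, 0); (0, 0, 0, 0, 1, 1, 0); (0, 1, 1, 1, 0, 0, 0); (0, 0, 0, 0, 0, 3, 0); (0, 0, 0, 2, 0, 0, 0); (1, 0, 0, 0, 0, 0, 0))


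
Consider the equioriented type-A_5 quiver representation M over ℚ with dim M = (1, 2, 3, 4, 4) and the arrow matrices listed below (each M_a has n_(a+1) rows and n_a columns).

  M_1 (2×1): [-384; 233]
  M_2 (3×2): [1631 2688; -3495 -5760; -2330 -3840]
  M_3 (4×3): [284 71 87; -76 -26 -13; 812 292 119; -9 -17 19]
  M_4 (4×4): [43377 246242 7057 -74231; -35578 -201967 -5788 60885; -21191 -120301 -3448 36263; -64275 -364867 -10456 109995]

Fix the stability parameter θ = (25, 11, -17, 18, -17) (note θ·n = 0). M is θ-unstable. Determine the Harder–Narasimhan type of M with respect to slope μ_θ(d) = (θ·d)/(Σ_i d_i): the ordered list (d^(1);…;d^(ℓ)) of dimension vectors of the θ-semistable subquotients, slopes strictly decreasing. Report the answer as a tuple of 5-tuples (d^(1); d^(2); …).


Via rank(M_{q-1}∘⋯∘M_p): M ≅ I[1,2], I[2,5], I[3,5]^2, I[4,5].
μ_θ-semistable layers: μ^(1)=18; μ^(2)=1/2; μ^(3)=-3; μ^(4)=-17

((1, 1, 0, 0, 0); (0, 0, 0, 4, 4); (0, 1, 1, 0, 0); (0, 0, 2, 0, 0))
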